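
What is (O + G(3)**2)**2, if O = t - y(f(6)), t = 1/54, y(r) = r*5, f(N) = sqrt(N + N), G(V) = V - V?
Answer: 874801/2916 - 10*sqrt(3)/27 ≈ 299.36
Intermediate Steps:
G(V) = 0
f(N) = sqrt(2)*sqrt(N) (f(N) = sqrt(2*N) = sqrt(2)*sqrt(N))
y(r) = 5*r
t = 1/54 ≈ 0.018519
O = 1/54 - 10*sqrt(3) (O = 1/54 - 5*sqrt(2)*sqrt(6) = 1/54 - 5*2*sqrt(3) = 1/54 - 10*sqrt(3) ≈ -17.302)
(O + G(3)**2)**2 = ((1/54 - 10*sqrt(3)) + 0**2)**2 = ((1/54 - 10*sqrt(3)) + 0)**2 = (1/54 - 10*sqrt(3))**2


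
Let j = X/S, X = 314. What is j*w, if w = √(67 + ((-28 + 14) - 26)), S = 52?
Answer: 471*√3/26 ≈ 31.377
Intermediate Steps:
w = 3*√3 (w = √(67 + (-14 - 26)) = √(67 - 40) = √27 = 3*√3 ≈ 5.1962)
j = 157/26 (j = 314/52 = 314*(1/52) = 157/26 ≈ 6.0385)
j*w = 157*(3*√3)/26 = 471*√3/26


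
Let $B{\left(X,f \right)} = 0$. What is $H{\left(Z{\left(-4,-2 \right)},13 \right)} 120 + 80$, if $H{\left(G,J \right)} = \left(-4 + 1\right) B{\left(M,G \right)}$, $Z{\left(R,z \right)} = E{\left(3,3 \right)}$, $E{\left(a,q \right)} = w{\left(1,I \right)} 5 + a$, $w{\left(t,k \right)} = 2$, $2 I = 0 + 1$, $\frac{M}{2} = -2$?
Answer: $80$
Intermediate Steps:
$M = -4$ ($M = 2 \left(-2\right) = -4$)
$I = \frac{1}{2}$ ($I = \frac{0 + 1}{2} = \frac{1}{2} \cdot 1 = \frac{1}{2} \approx 0.5$)
$E{\left(a,q \right)} = 10 + a$ ($E{\left(a,q \right)} = 2 \cdot 5 + a = 10 + a$)
$Z{\left(R,z \right)} = 13$ ($Z{\left(R,z \right)} = 10 + 3 = 13$)
$H{\left(G,J \right)} = 0$ ($H{\left(G,J \right)} = \left(-4 + 1\right) 0 = \left(-3\right) 0 = 0$)
$H{\left(Z{\left(-4,-2 \right)},13 \right)} 120 + 80 = 0 \cdot 120 + 80 = 0 + 80 = 80$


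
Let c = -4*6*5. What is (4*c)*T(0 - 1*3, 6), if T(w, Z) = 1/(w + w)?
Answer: 80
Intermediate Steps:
T(w, Z) = 1/(2*w)
c = -120 (c = -24*5 = -120)
(4*c)*T(0 - 1*3, 6) = (4*(-120))*(1/(2*(0 - 1*3))) = -240/(0 - 3) = -240/(-3) = -240*(-1)/3 = -480*(-⅙) = 80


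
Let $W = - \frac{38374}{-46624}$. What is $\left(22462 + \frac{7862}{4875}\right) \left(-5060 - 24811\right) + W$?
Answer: $- \frac{25419222589830533}{37882000} \approx -6.7101 \cdot 10^{8}$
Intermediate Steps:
$W = \frac{19187}{23312}$ ($W = \left(-38374\right) \left(- \frac{1}{46624}\right) = \frac{19187}{23312} \approx 0.82305$)
$\left(22462 + \frac{7862}{4875}\right) \left(-5060 - 24811\right) + W = \left(22462 + \frac{7862}{4875}\right) \left(-5060 - 24811\right) + \frac{19187}{23312} = \left(22462 + 7862 \cdot \frac{1}{4875}\right) \left(-29871\right) + \frac{19187}{23312} = \left(22462 + \frac{7862}{4875}\right) \left(-29871\right) + \frac{19187}{23312} = \frac{109510112}{4875} \left(-29871\right) + \frac{19187}{23312} = - \frac{1090392185184}{1625} + \frac{19187}{23312} = - \frac{25419222589830533}{37882000}$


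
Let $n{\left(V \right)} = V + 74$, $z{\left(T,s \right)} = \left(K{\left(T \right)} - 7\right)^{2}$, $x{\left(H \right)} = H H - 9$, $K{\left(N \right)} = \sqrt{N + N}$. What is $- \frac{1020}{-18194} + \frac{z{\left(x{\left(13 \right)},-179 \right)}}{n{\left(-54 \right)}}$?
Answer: $\frac{3366993}{181940} - \frac{28 \sqrt{5}}{5} \approx 5.9841$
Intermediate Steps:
$K{\left(N \right)} = \sqrt{2} \sqrt{N}$ ($K{\left(N \right)} = \sqrt{2 N} = \sqrt{2} \sqrt{N}$)
$x{\left(H \right)} = -9 + H^{2}$ ($x{\left(H \right)} = H^{2} - 9 = -9 + H^{2}$)
$z{\left(T,s \right)} = \left(-7 + \sqrt{2} \sqrt{T}\right)^{2}$ ($z{\left(T,s \right)} = \left(\sqrt{2} \sqrt{T} - 7\right)^{2} = \left(-7 + \sqrt{2} \sqrt{T}\right)^{2}$)
$n{\left(V \right)} = 74 + V$
$- \frac{1020}{-18194} + \frac{z{\left(x{\left(13 \right)},-179 \right)}}{n{\left(-54 \right)}} = - \frac{1020}{-18194} + \frac{\left(-7 + \sqrt{2} \sqrt{-9 + 13^{2}}\right)^{2}}{74 - 54} = \left(-1020\right) \left(- \frac{1}{18194}\right) + \frac{\left(-7 + \sqrt{2} \sqrt{-9 + 169}\right)^{2}}{20} = \frac{510}{9097} + \left(-7 + \sqrt{2} \sqrt{160}\right)^{2} \cdot \frac{1}{20} = \frac{510}{9097} + \left(-7 + \sqrt{2} \cdot 4 \sqrt{10}\right)^{2} \cdot \frac{1}{20} = \frac{510}{9097} + \left(-7 + 8 \sqrt{5}\right)^{2} \cdot \frac{1}{20} = \frac{510}{9097} + \frac{\left(-7 + 8 \sqrt{5}\right)^{2}}{20}$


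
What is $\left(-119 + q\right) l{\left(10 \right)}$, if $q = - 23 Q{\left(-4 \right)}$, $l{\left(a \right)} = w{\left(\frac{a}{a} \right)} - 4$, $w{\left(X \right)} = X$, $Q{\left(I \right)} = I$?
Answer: $81$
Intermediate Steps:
$l{\left(a \right)} = -3$ ($l{\left(a \right)} = \frac{a}{a} - 4 = 1 - 4 = -3$)
$q = 92$ ($q = \left(-23\right) \left(-4\right) = 92$)
$\left(-119 + q\right) l{\left(10 \right)} = \left(-119 + 92\right) \left(-3\right) = \left(-27\right) \left(-3\right) = 81$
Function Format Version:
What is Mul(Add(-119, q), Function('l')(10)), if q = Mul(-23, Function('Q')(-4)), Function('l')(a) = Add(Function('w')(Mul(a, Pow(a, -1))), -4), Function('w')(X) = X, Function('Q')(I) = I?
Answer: 81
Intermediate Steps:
Function('l')(a) = -3 (Function('l')(a) = Add(Mul(a, Pow(a, -1)), -4) = Add(1, -4) = -3)
q = 92 (q = Mul(-23, -4) = 92)
Mul(Add(-119, q), Function('l')(10)) = Mul(Add(-119, 92), -3) = Mul(-27, -3) = 81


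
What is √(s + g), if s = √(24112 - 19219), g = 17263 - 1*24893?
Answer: √(-7630 + √4893) ≈ 86.948*I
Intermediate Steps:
g = -7630 (g = 17263 - 24893 = -7630)
s = √4893 ≈ 69.950
√(s + g) = √(√4893 - 7630) = √(-7630 + √4893)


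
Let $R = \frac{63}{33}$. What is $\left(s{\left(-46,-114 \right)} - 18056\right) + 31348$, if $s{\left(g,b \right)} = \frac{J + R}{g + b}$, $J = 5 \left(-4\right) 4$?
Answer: $\frac{23394779}{1760} \approx 13292.0$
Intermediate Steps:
$J = -80$ ($J = \left(-20\right) 4 = -80$)
$R = \frac{21}{11}$ ($R = 63 \cdot \frac{1}{33} = \frac{21}{11} \approx 1.9091$)
$s{\left(g,b \right)} = - \frac{859}{11 \left(b + g\right)}$ ($s{\left(g,b \right)} = \frac{-80 + \frac{21}{11}}{g + b} = - \frac{859}{11 \left(b + g\right)}$)
$\left(s{\left(-46,-114 \right)} - 18056\right) + 31348 = \left(- \frac{859}{11 \left(-114\right) + 11 \left(-46\right)} - 18056\right) + 31348 = \left(- \frac{859}{-1254 - 506} - 18056\right) + 31348 = \left(- \frac{859}{-1760} - 18056\right) + 31348 = \left(\left(-859\right) \left(- \frac{1}{1760}\right) - 18056\right) + 31348 = \left(\frac{859}{1760} - 18056\right) + 31348 = - \frac{31777701}{1760} + 31348 = \frac{23394779}{1760}$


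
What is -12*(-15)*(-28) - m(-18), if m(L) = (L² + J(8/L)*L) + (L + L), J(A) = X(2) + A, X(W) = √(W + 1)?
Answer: -5336 + 18*√3 ≈ -5304.8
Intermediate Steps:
X(W) = √(1 + W)
J(A) = A + √3 (J(A) = √(1 + 2) + A = √3 + A = A + √3)
m(L) = L² + 2*L + L*(√3 + 8/L) (m(L) = (L² + (8/L + √3)*L) + (L + L) = (L² + (√3 + 8/L)*L) + 2*L = (L² + L*(√3 + 8/L)) + 2*L = L² + 2*L + L*(√3 + 8/L))
-12*(-15)*(-28) - m(-18) = -12*(-15)*(-28) - (8 - 18*√3 - 18*(2 - 18)) = 180*(-28) - (8 - 18*√3 - 18*(-16)) = -5040 - (8 - 18*√3 + 288) = -5040 - (296 - 18*√3) = -5040 + (-296 + 18*√3) = -5336 + 18*√3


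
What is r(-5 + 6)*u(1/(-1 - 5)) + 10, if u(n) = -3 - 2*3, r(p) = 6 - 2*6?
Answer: 64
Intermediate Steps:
r(p) = -6 (r(p) = 6 - 12 = -6)
u(n) = -9 (u(n) = -3 - 6 = -9)
r(-5 + 6)*u(1/(-1 - 5)) + 10 = -6*(-9) + 10 = 54 + 10 = 64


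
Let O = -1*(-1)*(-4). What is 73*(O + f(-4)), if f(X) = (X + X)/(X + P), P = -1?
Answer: -876/5 ≈ -175.20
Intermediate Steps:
f(X) = 2*X/(-1 + X) (f(X) = (X + X)/(X - 1) = (2*X)/(-1 + X) = 2*X/(-1 + X))
O = -4 (O = 1*(-4) = -4)
73*(O + f(-4)) = 73*(-4 + 2*(-4)/(-1 - 4)) = 73*(-4 + 2*(-4)/(-5)) = 73*(-4 + 2*(-4)*(-1/5)) = 73*(-4 + 8/5) = 73*(-12/5) = -876/5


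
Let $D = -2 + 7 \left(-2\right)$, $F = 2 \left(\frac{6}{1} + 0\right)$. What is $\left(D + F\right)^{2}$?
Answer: $16$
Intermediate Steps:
$F = 12$ ($F = 2 \left(6 \cdot 1 + 0\right) = 2 \left(6 + 0\right) = 2 \cdot 6 = 12$)
$D = -16$ ($D = -2 - 14 = -16$)
$\left(D + F\right)^{2} = \left(-16 + 12\right)^{2} = \left(-4\right)^{2} = 16$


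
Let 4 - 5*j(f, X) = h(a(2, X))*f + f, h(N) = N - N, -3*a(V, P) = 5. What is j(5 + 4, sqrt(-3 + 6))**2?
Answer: 1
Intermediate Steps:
a(V, P) = -5/3 (a(V, P) = -1/3*5 = -5/3)
h(N) = 0
j(f, X) = 4/5 - f/5 (j(f, X) = 4/5 - (0*f + f)/5 = 4/5 - (0 + f)/5 = 4/5 - f/5)
j(5 + 4, sqrt(-3 + 6))**2 = (4/5 - (5 + 4)/5)**2 = (4/5 - 1/5*9)**2 = (4/5 - 9/5)**2 = (-1)**2 = 1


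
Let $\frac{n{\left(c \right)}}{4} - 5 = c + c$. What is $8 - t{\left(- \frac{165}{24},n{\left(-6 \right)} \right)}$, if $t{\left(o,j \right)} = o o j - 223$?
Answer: $\frac{24871}{16} \approx 1554.4$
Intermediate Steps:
$n{\left(c \right)} = 20 + 8 c$ ($n{\left(c \right)} = 20 + 4 \left(c + c\right) = 20 + 4 \cdot 2 c = 20 + 8 c$)
$t{\left(o,j \right)} = -223 + j o^{2}$ ($t{\left(o,j \right)} = o^{2} j - 223 = j o^{2} - 223 = -223 + j o^{2}$)
$8 - t{\left(- \frac{165}{24},n{\left(-6 \right)} \right)} = 8 - \left(-223 + \left(20 + 8 \left(-6\right)\right) \left(- \frac{165}{24}\right)^{2}\right) = 8 - \left(-223 + \left(20 - 48\right) \left(\left(-165\right) \frac{1}{24}\right)^{2}\right) = 8 - \left(-223 - 28 \left(- \frac{55}{8}\right)^{2}\right) = 8 - \left(-223 - \frac{21175}{16}\right) = 8 - - \frac{24743}{16} = 8 + \frac{24743}{16} = \frac{24871}{16}$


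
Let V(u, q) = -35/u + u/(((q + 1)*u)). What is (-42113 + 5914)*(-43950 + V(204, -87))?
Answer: 13955836922393/8772 ≈ 1.5910e+9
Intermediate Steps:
V(u, q) = 1/(1 + q) - 35/u (V(u, q) = -35/u + u/(((1 + q)*u)) = -35/u + u/((u*(1 + q))) = -35/u + u*(1/(u*(1 + q))) = -35/u + 1/(1 + q) = 1/(1 + q) - 35/u)
(-42113 + 5914)*(-43950 + V(204, -87)) = (-42113 + 5914)*(-43950 + (-35 + 204 - 35*(-87))/(204*(1 - 87))) = -36199*(-43950 + (1/204)*(-35 + 204 + 3045)/(-86)) = -36199*(-43950 + (1/204)*(-1/86)*3214) = -36199*(-43950 - 1607/8772) = -36199*(-385531007/8772) = 13955836922393/8772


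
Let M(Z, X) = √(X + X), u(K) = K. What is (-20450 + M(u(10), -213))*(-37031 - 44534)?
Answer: 1668004250 - 81565*I*√426 ≈ 1.668e+9 - 1.6835e+6*I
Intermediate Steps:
M(Z, X) = √2*√X (M(Z, X) = √(2*X) = √2*√X)
(-20450 + M(u(10), -213))*(-37031 - 44534) = (-20450 + √2*√(-213))*(-37031 - 44534) = (-20450 + √2*(I*√213))*(-81565) = (-20450 + I*√426)*(-81565) = 1668004250 - 81565*I*√426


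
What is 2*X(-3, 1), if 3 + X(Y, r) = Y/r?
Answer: -12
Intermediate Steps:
X(Y, r) = -3 + Y/r
2*X(-3, 1) = 2*(-3 - 3/1) = 2*(-3 - 3*1) = 2*(-3 - 3) = 2*(-6) = -12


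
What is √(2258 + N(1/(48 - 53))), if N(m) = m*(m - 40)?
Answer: √56651/5 ≈ 47.603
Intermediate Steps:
N(m) = m*(-40 + m)
√(2258 + N(1/(48 - 53))) = √(2258 + (-40 + 1/(48 - 53))/(48 - 53)) = √(2258 + (-40 + 1/(-5))/(-5)) = √(2258 - (-40 - ⅕)/5) = √(2258 - ⅕*(-201/5)) = √(2258 + 201/25) = √(56651/25) = √56651/5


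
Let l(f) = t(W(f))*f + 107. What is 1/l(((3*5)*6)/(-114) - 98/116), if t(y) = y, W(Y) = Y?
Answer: 1214404/133184829 ≈ 0.0091182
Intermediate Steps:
l(f) = 107 + f**2 (l(f) = f*f + 107 = f**2 + 107 = 107 + f**2)
1/l(((3*5)*6)/(-114) - 98/116) = 1/(107 + (((3*5)*6)/(-114) - 98/116)**2) = 1/(107 + ((15*6)*(-1/114) - 98*1/116)**2) = 1/(107 + (90*(-1/114) - 49/58)**2) = 1/(107 + (-15/19 - 49/58)**2) = 1/(107 + (-1801/1102)**2) = 1/(107 + 3243601/1214404) = 1/(133184829/1214404) = 1214404/133184829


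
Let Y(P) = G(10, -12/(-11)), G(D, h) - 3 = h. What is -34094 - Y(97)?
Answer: -375079/11 ≈ -34098.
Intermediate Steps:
G(D, h) = 3 + h
Y(P) = 45/11 (Y(P) = 3 - 12/(-11) = 3 - 12*(-1/11) = 3 + 12/11 = 45/11)
-34094 - Y(97) = -34094 - 1*45/11 = -34094 - 45/11 = -375079/11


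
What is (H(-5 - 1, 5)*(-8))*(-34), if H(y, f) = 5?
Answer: 1360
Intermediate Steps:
(H(-5 - 1, 5)*(-8))*(-34) = (5*(-8))*(-34) = -40*(-34) = 1360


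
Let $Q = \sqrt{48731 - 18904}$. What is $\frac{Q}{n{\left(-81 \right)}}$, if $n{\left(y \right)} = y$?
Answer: $- \frac{\sqrt{29827}}{81} \approx -2.1322$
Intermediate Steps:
$Q = \sqrt{29827} \approx 172.7$
$\frac{Q}{n{\left(-81 \right)}} = \frac{\sqrt{29827}}{-81} = \sqrt{29827} \left(- \frac{1}{81}\right) = - \frac{\sqrt{29827}}{81}$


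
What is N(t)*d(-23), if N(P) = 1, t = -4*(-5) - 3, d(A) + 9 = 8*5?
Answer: 31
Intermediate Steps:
d(A) = 31 (d(A) = -9 + 8*5 = -9 + 40 = 31)
t = 17 (t = 20 - 3 = 17)
N(t)*d(-23) = 1*31 = 31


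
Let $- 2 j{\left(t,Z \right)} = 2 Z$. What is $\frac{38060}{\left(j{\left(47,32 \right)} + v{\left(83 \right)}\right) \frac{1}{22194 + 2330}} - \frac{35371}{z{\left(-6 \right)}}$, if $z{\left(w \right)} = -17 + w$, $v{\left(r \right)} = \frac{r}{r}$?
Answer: $- \frac{21466722619}{713} \approx -3.0108 \cdot 10^{7}$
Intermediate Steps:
$v{\left(r \right)} = 1$
$j{\left(t,Z \right)} = - Z$ ($j{\left(t,Z \right)} = - \frac{2 Z}{2} = - Z$)
$\frac{38060}{\left(j{\left(47,32 \right)} + v{\left(83 \right)}\right) \frac{1}{22194 + 2330}} - \frac{35371}{z{\left(-6 \right)}} = \frac{38060}{\left(\left(-1\right) 32 + 1\right) \frac{1}{22194 + 2330}} - \frac{35371}{-17 - 6} = \frac{38060}{\left(-32 + 1\right) \frac{1}{24524}} - \frac{35371}{-23} = \frac{38060}{\left(-31\right) \frac{1}{24524}} - - \frac{35371}{23} = \frac{38060}{- \frac{31}{24524}} + \frac{35371}{23} = 38060 \left(- \frac{24524}{31}\right) + \frac{35371}{23} = - \frac{933383440}{31} + \frac{35371}{23} = - \frac{21466722619}{713}$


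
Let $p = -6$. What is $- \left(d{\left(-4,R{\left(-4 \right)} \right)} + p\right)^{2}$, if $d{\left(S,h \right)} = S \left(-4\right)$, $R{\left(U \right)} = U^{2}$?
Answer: $-100$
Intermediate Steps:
$d{\left(S,h \right)} = - 4 S$
$- \left(d{\left(-4,R{\left(-4 \right)} \right)} + p\right)^{2} = - \left(\left(-4\right) \left(-4\right) - 6\right)^{2} = - \left(16 - 6\right)^{2} = - 10^{2} = \left(-1\right) 100 = -100$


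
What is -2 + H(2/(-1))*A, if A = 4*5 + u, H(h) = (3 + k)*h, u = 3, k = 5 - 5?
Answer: -140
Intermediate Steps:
k = 0
H(h) = 3*h (H(h) = (3 + 0)*h = 3*h)
A = 23 (A = 4*5 + 3 = 20 + 3 = 23)
-2 + H(2/(-1))*A = -2 + (3*(2/(-1)))*23 = -2 + (3*(2*(-1)))*23 = -2 + (3*(-2))*23 = -2 - 6*23 = -2 - 138 = -140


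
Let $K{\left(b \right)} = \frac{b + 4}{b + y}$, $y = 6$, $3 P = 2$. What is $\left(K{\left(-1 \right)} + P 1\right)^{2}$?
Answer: $\frac{361}{225} \approx 1.6044$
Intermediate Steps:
$P = \frac{2}{3}$ ($P = \frac{1}{3} \cdot 2 = \frac{2}{3} \approx 0.66667$)
$K{\left(b \right)} = \frac{4 + b}{6 + b}$ ($K{\left(b \right)} = \frac{b + 4}{b + 6} = \frac{4 + b}{6 + b}$)
$\left(K{\left(-1 \right)} + P 1\right)^{2} = \left(\frac{4 - 1}{6 - 1} + \frac{2}{3} \cdot 1\right)^{2} = \left(\frac{1}{5} \cdot 3 + \frac{2}{3}\right)^{2} = \left(\frac{3}{5} + \frac{2}{3}\right)^{2} = \left(\frac{19}{15}\right)^{2} = \frac{361}{225}$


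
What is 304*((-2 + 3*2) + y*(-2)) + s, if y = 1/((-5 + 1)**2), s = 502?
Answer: 1680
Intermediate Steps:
y = 1/16 (y = 1/((-4)**2) = 1/16 ≈ 0.062500)
304*((-2 + 3*2) + y*(-2)) + s = 304*((-2 + 3*2) + (1/16)*(-2)) + 502 = 304*((-2 + 6) - 1/8) + 502 = 304*(4 - 1/8) + 502 = 304*(31/8) + 502 = 1178 + 502 = 1680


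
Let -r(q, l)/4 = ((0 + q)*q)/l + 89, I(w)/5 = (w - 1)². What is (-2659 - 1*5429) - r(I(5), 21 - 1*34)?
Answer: -126116/13 ≈ -9701.2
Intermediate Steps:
I(w) = 5*(-1 + w)² (I(w) = 5*(w - 1)² = 5*(-1 + w)²)
r(q, l) = -356 - 4*q²/l (r(q, l) = -4*(((0 + q)*q)/l + 89) = -4*((q*q)/l + 89) = -4*(q²/l + 89) = -4*(89 + q²/l) = -356 - 4*q²/l)
(-2659 - 1*5429) - r(I(5), 21 - 1*34) = (-2659 - 1*5429) - (-356 - 4*(5*(-1 + 5)²)²/(21 - 1*34)) = (-2659 - 5429) - (-356 - 4*(5*4²)²/(21 - 34)) = -8088 - (-356 - 4*(5*16)²/(-13)) = -8088 - (-356 - 4*(-1/13)*80²) = -8088 - (-356 - 4*(-1/13)*6400) = -8088 - (-356 + 25600/13) = -8088 - 1*20972/13 = -8088 - 20972/13 = -126116/13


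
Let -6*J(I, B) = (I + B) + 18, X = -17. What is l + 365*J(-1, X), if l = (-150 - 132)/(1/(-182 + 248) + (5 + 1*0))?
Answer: -18612/331 ≈ -56.230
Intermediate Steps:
J(I, B) = -3 - B/6 - I/6 (J(I, B) = -((I + B) + 18)/6 = -((B + I) + 18)/6 = -(18 + B + I)/6 = -3 - B/6 - I/6)
l = -18612/331 (l = -282/(1/66 + (5 + 0)) = -282/(1/66 + 5) = -282/331/66 = -282*66/331 = -18612/331 ≈ -56.230)
l + 365*J(-1, X) = -18612/331 + 365*(-3 - ⅙*(-17) - ⅙*(-1)) = -18612/331 + 365*(-3 + 17/6 + ⅙) = -18612/331 + 365*0 = -18612/331 + 0 = -18612/331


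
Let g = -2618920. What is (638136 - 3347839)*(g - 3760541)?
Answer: 17286444610083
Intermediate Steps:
(638136 - 3347839)*(g - 3760541) = (638136 - 3347839)*(-2618920 - 3760541) = -2709703*(-6379461) = 17286444610083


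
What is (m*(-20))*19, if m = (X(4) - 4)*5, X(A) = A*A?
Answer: -22800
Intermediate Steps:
X(A) = A²
m = 60 (m = (4² - 4)*5 = (16 - 4)*5 = 12*5 = 60)
(m*(-20))*19 = (60*(-20))*19 = -1200*19 = -22800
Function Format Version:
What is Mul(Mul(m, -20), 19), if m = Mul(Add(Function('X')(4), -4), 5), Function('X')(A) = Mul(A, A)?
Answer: -22800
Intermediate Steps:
Function('X')(A) = Pow(A, 2)
m = 60 (m = Mul(Add(Pow(4, 2), -4), 5) = Mul(Add(16, -4), 5) = Mul(12, 5) = 60)
Mul(Mul(m, -20), 19) = Mul(Mul(60, -20), 19) = Mul(-1200, 19) = -22800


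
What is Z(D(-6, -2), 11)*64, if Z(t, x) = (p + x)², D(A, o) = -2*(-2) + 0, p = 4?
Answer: 14400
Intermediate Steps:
D(A, o) = 4 (D(A, o) = 4 + 0 = 4)
Z(t, x) = (4 + x)²
Z(D(-6, -2), 11)*64 = (4 + 11)²*64 = 15²*64 = 225*64 = 14400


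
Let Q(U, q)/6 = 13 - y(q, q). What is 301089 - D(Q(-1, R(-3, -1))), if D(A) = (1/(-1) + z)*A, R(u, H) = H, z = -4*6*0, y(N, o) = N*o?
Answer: 301161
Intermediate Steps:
z = 0 (z = -24*0 = 0)
Q(U, q) = 78 - 6*q² (Q(U, q) = 6*(13 - q*q) = 6*(13 - q²) = 78 - 6*q²)
D(A) = -A (D(A) = (1/(-1) + 0)*A = (-1 + 0)*A = -A)
301089 - D(Q(-1, R(-3, -1))) = 301089 - (-1)*(78 - 6*(-1)²) = 301089 - (-1)*(78 - 6*1) = 301089 - (-1)*(78 - 6) = 301089 - (-1)*72 = 301089 - 1*(-72) = 301089 + 72 = 301161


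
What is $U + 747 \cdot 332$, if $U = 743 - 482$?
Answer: $248265$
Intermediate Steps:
$U = 261$
$U + 747 \cdot 332 = 261 + 747 \cdot 332 = 261 + 248004 = 248265$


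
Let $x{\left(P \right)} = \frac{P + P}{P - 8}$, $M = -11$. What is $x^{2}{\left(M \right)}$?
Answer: $\frac{484}{361} \approx 1.3407$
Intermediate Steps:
$x{\left(P \right)} = \frac{2 P}{-8 + P}$
$x^{2}{\left(M \right)} = \left(2 \left(-11\right) \frac{1}{-8 - 11}\right)^{2} = \left(2 \left(-11\right) \frac{1}{-19}\right)^{2} = \left(2 \left(-11\right) \left(- \frac{1}{19}\right)\right)^{2} = \left(\frac{22}{19}\right)^{2} = \frac{484}{361}$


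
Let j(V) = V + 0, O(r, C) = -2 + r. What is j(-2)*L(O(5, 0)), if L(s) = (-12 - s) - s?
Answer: 36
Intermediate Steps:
L(s) = -12 - 2*s
j(V) = V
j(-2)*L(O(5, 0)) = -2*(-12 - 2*(-2 + 5)) = -2*(-12 - 2*3) = -2*(-12 - 6) = -2*(-18) = 36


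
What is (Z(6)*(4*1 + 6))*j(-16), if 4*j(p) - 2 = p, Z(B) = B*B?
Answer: -1260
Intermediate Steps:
Z(B) = B²
j(p) = ½ + p/4
(Z(6)*(4*1 + 6))*j(-16) = (6²*(4*1 + 6))*(½ + (¼)*(-16)) = (36*(4 + 6))*(½ - 4) = (36*10)*(-7/2) = 360*(-7/2) = -1260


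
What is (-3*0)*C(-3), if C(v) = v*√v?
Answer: 0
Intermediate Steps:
C(v) = v^(3/2)
(-3*0)*C(-3) = (-3*0)*(-3)^(3/2) = 0*(-3*I*√3) = 0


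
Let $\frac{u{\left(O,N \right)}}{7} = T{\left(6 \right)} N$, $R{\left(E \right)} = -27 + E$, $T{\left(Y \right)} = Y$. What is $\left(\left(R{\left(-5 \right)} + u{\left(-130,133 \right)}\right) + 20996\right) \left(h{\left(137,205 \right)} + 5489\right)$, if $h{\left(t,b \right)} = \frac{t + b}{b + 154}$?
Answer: $\frac{52327209150}{359} \approx 1.4576 \cdot 10^{8}$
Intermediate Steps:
$h{\left(t,b \right)} = \frac{b + t}{154 + b}$
$u{\left(O,N \right)} = 42 N$ ($u{\left(O,N \right)} = 7 \cdot 6 N = 42 N$)
$\left(\left(R{\left(-5 \right)} + u{\left(-130,133 \right)}\right) + 20996\right) \left(h{\left(137,205 \right)} + 5489\right) = \left(\left(\left(-27 - 5\right) + 42 \cdot 133\right) + 20996\right) \left(\frac{205 + 137}{154 + 205} + 5489\right) = \left(\left(-32 + 5586\right) + 20996\right) \left(\frac{1}{359} \cdot 342 + 5489\right) = \left(5554 + 20996\right) \left(\frac{1}{359} \cdot 342 + 5489\right) = 26550 \left(\frac{342}{359} + 5489\right) = 26550 \cdot \frac{1970893}{359} = \frac{52327209150}{359}$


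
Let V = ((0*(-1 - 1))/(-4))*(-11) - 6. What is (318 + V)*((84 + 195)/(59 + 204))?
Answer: 87048/263 ≈ 330.98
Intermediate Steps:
V = -6 (V = ((0*(-2))*(-¼))*(-11) - 6 = (0*(-¼))*(-11) - 6 = 0*(-11) - 6 = 0 - 6 = -6)
(318 + V)*((84 + 195)/(59 + 204)) = (318 - 6)*((84 + 195)/(59 + 204)) = 312*(279/263) = 87048/263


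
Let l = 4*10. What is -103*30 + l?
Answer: -3050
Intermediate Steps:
l = 40
-103*30 + l = -103*30 + 40 = -3090 + 40 = -3050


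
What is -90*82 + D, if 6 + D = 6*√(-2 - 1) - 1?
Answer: -7387 + 6*I*√3 ≈ -7387.0 + 10.392*I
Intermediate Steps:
D = -7 + 6*I*√3 (D = -6 + (6*√(-2 - 1) - 1) = -6 + (6*√(-3) - 1) = -6 + (6*(I*√3) - 1) = -6 + (6*I*√3 - 1) = -6 + (-1 + 6*I*√3) = -7 + 6*I*√3 ≈ -7.0 + 10.392*I)
-90*82 + D = -90*82 + (-7 + 6*I*√3) = -7380 + (-7 + 6*I*√3) = -7387 + 6*I*√3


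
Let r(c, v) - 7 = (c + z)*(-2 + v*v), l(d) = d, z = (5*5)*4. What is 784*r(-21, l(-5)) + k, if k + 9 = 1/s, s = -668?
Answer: 955244675/668 ≈ 1.4300e+6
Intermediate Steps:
z = 100 (z = 25*4 = 100)
r(c, v) = 7 + (-2 + v**2)*(100 + c) (r(c, v) = 7 + (c + 100)*(-2 + v*v) = 7 + (100 + c)*(-2 + v**2) = 7 + (-2 + v**2)*(100 + c))
k = -6013/668 (k = -9 + 1/(-668) = -9 - 1/668 = -6013/668 ≈ -9.0015)
784*r(-21, l(-5)) + k = 784*(-193 - 2*(-21) + 100*(-5)**2 - 21*(-5)**2) - 6013/668 = 784*(-193 + 42 + 100*25 - 21*25) - 6013/668 = 784*(-193 + 42 + 2500 - 525) - 6013/668 = 784*1824 - 6013/668 = 1430016 - 6013/668 = 955244675/668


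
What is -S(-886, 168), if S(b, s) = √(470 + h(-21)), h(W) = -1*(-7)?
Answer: -3*√53 ≈ -21.840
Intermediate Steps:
h(W) = 7
S(b, s) = 3*√53 (S(b, s) = √(470 + 7) = √477 = 3*√53)
-S(-886, 168) = -3*√53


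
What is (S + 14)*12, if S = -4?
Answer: 120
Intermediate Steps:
(S + 14)*12 = (-4 + 14)*12 = 10*12 = 120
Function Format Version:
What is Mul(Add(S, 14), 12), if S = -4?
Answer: 120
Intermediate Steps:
Mul(Add(S, 14), 12) = Mul(Add(-4, 14), 12) = Mul(10, 12) = 120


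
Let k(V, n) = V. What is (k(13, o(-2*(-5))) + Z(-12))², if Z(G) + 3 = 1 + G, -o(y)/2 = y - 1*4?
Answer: 1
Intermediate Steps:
o(y) = 8 - 2*y (o(y) = -2*(y - 1*4) = -2*(y - 4) = -2*(-4 + y) = 8 - 2*y)
Z(G) = -2 + G (Z(G) = -3 + (1 + G) = -2 + G)
(k(13, o(-2*(-5))) + Z(-12))² = (13 + (-2 - 12))² = (13 - 14)² = (-1)² = 1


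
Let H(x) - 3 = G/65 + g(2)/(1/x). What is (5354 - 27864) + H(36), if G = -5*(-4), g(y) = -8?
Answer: -296331/13 ≈ -22795.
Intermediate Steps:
G = 20
H(x) = 43/13 - 8*x (H(x) = 3 + (20/65 - 8*x) = 3 + (20*(1/65) - 8*x) = 3 + (4/13 - 8*x) = 43/13 - 8*x)
(5354 - 27864) + H(36) = (5354 - 27864) + (43/13 - 8*36) = -22510 + (43/13 - 288) = -22510 - 3701/13 = -296331/13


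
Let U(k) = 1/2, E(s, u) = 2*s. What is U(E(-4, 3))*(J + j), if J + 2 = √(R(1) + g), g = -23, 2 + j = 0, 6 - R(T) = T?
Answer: -2 + 3*I*√2/2 ≈ -2.0 + 2.1213*I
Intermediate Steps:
R(T) = 6 - T
U(k) = ½
j = -2 (j = -2 + 0 = -2)
J = -2 + 3*I*√2 (J = -2 + √((6 - 1*1) - 23) = -2 + √((6 - 1) - 23) = -2 + √(5 - 23) = -2 + √(-18) = -2 + 3*I*√2 ≈ -2.0 + 4.2426*I)
U(E(-4, 3))*(J + j) = ((-2 + 3*I*√2) - 2)/2 = (-4 + 3*I*√2)/2 = -2 + 3*I*√2/2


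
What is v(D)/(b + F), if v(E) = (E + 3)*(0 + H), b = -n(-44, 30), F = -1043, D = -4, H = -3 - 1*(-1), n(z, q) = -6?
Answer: -2/1037 ≈ -0.0019286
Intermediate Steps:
H = -2 (H = -3 + 1 = -2)
b = 6 (b = -1*(-6) = 6)
v(E) = -6 - 2*E (v(E) = (E + 3)*(0 - 2) = (3 + E)*(-2) = -6 - 2*E)
v(D)/(b + F) = (-6 - 2*(-4))/(6 - 1043) = (-6 + 8)/(-1037) = -1/1037*2 = -2/1037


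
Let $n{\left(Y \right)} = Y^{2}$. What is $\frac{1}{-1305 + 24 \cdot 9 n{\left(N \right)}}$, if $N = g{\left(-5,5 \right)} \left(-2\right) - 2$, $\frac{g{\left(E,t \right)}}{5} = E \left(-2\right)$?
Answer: $\frac{1}{2245959} \approx 4.4524 \cdot 10^{-7}$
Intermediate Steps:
$g{\left(E,t \right)} = - 10 E$ ($g{\left(E,t \right)} = 5 E \left(-2\right) = 5 \left(- 2 E\right) = - 10 E$)
$N = -102$ ($N = \left(-10\right) \left(-5\right) \left(-2\right) - 2 = 50 \left(-2\right) - 2 = -100 - 2 = -102$)
$\frac{1}{-1305 + 24 \cdot 9 n{\left(N \right)}} = \frac{1}{-1305 + 24 \cdot 9 \left(-102\right)^{2}} = \frac{1}{-1305 + 216 \cdot 10404} = \frac{1}{-1305 + 2247264} = \frac{1}{2245959}$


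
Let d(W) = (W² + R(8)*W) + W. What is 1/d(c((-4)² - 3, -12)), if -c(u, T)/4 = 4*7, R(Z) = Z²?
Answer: 1/5264 ≈ 0.00018997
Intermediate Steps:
c(u, T) = -112 (c(u, T) = -16*7 = -4*28 = -112)
d(W) = W² + 65*W (d(W) = (W² + 8²*W) + W = (W² + 64*W) + W = W² + 65*W)
1/d(c((-4)² - 3, -12)) = 1/(-112*(65 - 112)) = 1/(-112*(-47)) = 1/5264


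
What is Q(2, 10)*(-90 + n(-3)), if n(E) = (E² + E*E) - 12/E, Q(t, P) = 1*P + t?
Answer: -816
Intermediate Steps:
Q(t, P) = P + t
n(E) = -12/E + 2*E² (n(E) = (E² + E²) - 12/E = 2*E² - 12/E = -12/E + 2*E²)
Q(2, 10)*(-90 + n(-3)) = (10 + 2)*(-90 + 2*(-6 + (-3)³)/(-3)) = 12*(-90 + 2*(-⅓)*(-6 - 27)) = 12*(-90 + 2*(-⅓)*(-33)) = 12*(-90 + 22) = 12*(-68) = -816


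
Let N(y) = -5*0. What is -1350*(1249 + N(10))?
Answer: -1686150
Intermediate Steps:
N(y) = 0
-1350*(1249 + N(10)) = -1350*(1249 + 0) = -1350*1249 = -1686150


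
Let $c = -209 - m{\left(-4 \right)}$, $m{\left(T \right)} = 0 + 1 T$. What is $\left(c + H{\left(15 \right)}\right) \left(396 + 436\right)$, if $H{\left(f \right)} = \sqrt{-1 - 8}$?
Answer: $-170560 + 2496 i \approx -1.7056 \cdot 10^{5} + 2496.0 i$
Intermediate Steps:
$m{\left(T \right)} = T$ ($m{\left(T \right)} = 0 + T = T$)
$H{\left(f \right)} = 3 i$ ($H{\left(f \right)} = \sqrt{-9} = 3 i$)
$c = -205$ ($c = -209 - -4 = -209 + 4 = -205$)
$\left(c + H{\left(15 \right)}\right) \left(396 + 436\right) = \left(-205 + 3 i\right) \left(396 + 436\right) = \left(-205 + 3 i\right) 832 = -170560 + 2496 i$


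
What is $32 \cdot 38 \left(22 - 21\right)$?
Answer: $1216$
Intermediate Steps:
$32 \cdot 38 \left(22 - 21\right) = 1216 \cdot 1 = 1216$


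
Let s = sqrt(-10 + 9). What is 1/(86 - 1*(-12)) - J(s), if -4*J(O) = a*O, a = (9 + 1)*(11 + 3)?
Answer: 1/98 + 35*I ≈ 0.010204 + 35.0*I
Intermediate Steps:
a = 140 (a = 10*14 = 140)
s = I (s = sqrt(-1) = I ≈ 1.0*I)
J(O) = -35*O
1/(86 - 1*(-12)) - J(s) = 1/(86 - 1*(-12)) - (-35)*I = 1/(86 + 12) + 35*I = 1/98 + 35*I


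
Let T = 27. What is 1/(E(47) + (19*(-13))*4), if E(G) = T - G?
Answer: -1/1008 ≈ -0.00099206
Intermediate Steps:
E(G) = 27 - G
1/(E(47) + (19*(-13))*4) = 1/((27 - 1*47) + (19*(-13))*4) = 1/((27 - 47) - 247*4) = 1/(-20 - 988) = 1/(-1008) = -1/1008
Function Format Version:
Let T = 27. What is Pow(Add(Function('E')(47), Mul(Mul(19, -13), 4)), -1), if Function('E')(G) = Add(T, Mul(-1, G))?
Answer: Rational(-1, 1008) ≈ -0.00099206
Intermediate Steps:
Function('E')(G) = Add(27, Mul(-1, G))
Pow(Add(Function('E')(47), Mul(Mul(19, -13), 4)), -1) = Pow(Add(Add(27, Mul(-1, 47)), Mul(Mul(19, -13), 4)), -1) = Pow(Add(Add(27, -47), Mul(-247, 4)), -1) = Pow(Add(-20, -988), -1) = Pow(-1008, -1) = Rational(-1, 1008)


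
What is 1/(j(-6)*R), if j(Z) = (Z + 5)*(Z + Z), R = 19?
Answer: 1/228 ≈ 0.0043860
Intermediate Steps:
j(Z) = 2*Z*(5 + Z) (j(Z) = (5 + Z)*(2*Z) = 2*Z*(5 + Z))
1/(j(-6)*R) = 1/((2*(-6)*(5 - 6))*19) = 1/((2*(-6)*(-1))*19) = 1/(12*19) = 1/228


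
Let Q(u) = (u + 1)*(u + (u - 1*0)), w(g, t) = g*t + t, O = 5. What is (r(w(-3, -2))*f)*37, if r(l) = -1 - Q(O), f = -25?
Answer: 56425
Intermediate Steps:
w(g, t) = t + g*t
Q(u) = 2*u*(1 + u) (Q(u) = (1 + u)*(u + (u + 0)) = (1 + u)*(u + u) = (1 + u)*(2*u) = 2*u*(1 + u))
r(l) = -61 (r(l) = -1 - 2*5*(1 + 5) = -1 - 2*5*6 = -1 - 1*60 = -1 - 60 = -61)
(r(w(-3, -2))*f)*37 = -61*(-25)*37 = 1525*37 = 56425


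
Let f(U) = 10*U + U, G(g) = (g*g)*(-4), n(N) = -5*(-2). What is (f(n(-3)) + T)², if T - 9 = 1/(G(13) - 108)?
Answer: 8703957025/614656 ≈ 14161.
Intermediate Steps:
n(N) = 10
G(g) = -4*g² (G(g) = g²*(-4) = -4*g²)
f(U) = 11*U
T = 7055/784 (T = 9 + 1/(-4*13² - 108) = 9 + 1/(-4*169 - 108) = 9 + 1/(-676 - 108) = 9 + 1/(-784) = 9 - 1/784 = 7055/784 ≈ 8.9987)
(f(n(-3)) + T)² = (11*10 + 7055/784)² = (110 + 7055/784)² = (93295/784)² = 8703957025/614656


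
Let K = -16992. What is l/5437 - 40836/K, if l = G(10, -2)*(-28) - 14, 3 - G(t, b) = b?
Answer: 18284047/7698792 ≈ 2.3749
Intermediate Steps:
G(t, b) = 3 - b
l = -154 (l = (3 - 1*(-2))*(-28) - 14 = (3 + 2)*(-28) - 14 = 5*(-28) - 14 = -140 - 14 = -154)
l/5437 - 40836/K = -154/5437 - 40836/(-16992) = -154*1/5437 - 40836*(-1/16992) = -154/5437 + 3403/1416 = 18284047/7698792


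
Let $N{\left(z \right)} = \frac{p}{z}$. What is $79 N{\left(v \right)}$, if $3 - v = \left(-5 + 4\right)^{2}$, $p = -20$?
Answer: $-790$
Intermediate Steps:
$v = 2$ ($v = 3 - \left(-5 + 4\right)^{2} = 3 - \left(-1\right)^{2} = 3 - 1 = 2$)
$N{\left(z \right)} = - \frac{20}{z}$
$79 N{\left(v \right)} = 79 \left(- \frac{20}{2}\right) = 79 \left(\left(-20\right) \frac{1}{2}\right) = 79 \left(-10\right) = -790$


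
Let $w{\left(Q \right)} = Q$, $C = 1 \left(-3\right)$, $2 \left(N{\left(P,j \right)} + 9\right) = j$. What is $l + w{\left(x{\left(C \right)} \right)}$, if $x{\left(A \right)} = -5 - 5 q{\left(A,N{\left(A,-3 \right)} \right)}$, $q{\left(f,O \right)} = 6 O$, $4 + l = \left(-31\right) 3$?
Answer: $213$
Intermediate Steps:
$N{\left(P,j \right)} = -9 + \frac{j}{2}$
$l = -97$ ($l = -4 - 93 = -97$)
$C = -3$
$x{\left(A \right)} = 310$ ($x{\left(A \right)} = -5 - 5 \cdot 6 \left(-9 + \frac{1}{2} \left(-3\right)\right) = -5 - 5 \cdot 6 \left(-9 - \frac{3}{2}\right) = -5 - 5 \cdot 6 \left(- \frac{21}{2}\right) = -5 - -315 = -5 + 315 = 310$)
$l + w{\left(x{\left(C \right)} \right)} = -97 + 310 = 213$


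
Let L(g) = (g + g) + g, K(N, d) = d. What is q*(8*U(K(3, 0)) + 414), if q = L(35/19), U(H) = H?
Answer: 43470/19 ≈ 2287.9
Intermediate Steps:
L(g) = 3*g (L(g) = 2*g + g = 3*g)
q = 105/19 (q = 3*(35/19) = 105/19 ≈ 5.5263)
q*(8*U(K(3, 0)) + 414) = 105*(8*0 + 414)/19 = 105*(0 + 414)/19 = (105/19)*414 = 43470/19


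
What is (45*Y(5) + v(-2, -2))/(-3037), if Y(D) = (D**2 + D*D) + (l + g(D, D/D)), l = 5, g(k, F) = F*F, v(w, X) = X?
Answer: -2518/3037 ≈ -0.82911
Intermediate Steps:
g(k, F) = F**2
Y(D) = 6 + 2*D**2 (Y(D) = (D**2 + D*D) + (5 + (D/D)**2) = (D**2 + D**2) + (5 + 1**2) = 2*D**2 + (5 + 1) = 2*D**2 + 6 = 6 + 2*D**2)
(45*Y(5) + v(-2, -2))/(-3037) = (45*(6 + 2*5**2) - 2)/(-3037) = (45*(6 + 2*25) - 2)*(-1/3037) = (45*(6 + 50) - 2)*(-1/3037) = (45*56 - 2)*(-1/3037) = (2520 - 2)*(-1/3037) = 2518*(-1/3037) = -2518/3037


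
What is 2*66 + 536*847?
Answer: 454124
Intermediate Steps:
2*66 + 536*847 = 132 + 453992 = 454124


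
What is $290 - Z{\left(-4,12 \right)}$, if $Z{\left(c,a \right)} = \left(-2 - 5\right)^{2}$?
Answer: $241$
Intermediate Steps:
$Z{\left(c,a \right)} = 49$ ($Z{\left(c,a \right)} = \left(-7\right)^{2} = 49$)
$290 - Z{\left(-4,12 \right)} = 290 - 49 = 241$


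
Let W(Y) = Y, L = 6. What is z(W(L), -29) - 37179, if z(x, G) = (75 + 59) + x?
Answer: -37039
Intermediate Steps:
z(x, G) = 134 + x
z(W(L), -29) - 37179 = (134 + 6) - 37179 = 140 - 37179 = -37039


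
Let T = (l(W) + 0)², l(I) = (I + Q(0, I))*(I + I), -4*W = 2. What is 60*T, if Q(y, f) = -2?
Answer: 375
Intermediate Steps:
W = -½ (W = -¼*2 = -½ ≈ -0.50000)
l(I) = 2*I*(-2 + I) (l(I) = (I - 2)*(I + I) = (-2 + I)*(2*I) = 2*I*(-2 + I))
T = 25/4 (T = (2*(-½)*(-2 - ½) + 0)² = (2*(-½)*(-5/2) + 0)² = (5/2 + 0)² = (5/2)² = 25/4 ≈ 6.2500)
60*T = 60*(25/4) = 375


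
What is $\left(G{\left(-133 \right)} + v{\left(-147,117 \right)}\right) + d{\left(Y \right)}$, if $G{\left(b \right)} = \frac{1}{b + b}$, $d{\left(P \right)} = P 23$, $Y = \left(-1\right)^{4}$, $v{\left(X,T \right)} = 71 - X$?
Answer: $\frac{64105}{266} \approx 241.0$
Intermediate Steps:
$Y = 1$
$d{\left(P \right)} = 23 P$
$G{\left(b \right)} = \frac{1}{2 b}$
$\left(G{\left(-133 \right)} + v{\left(-147,117 \right)}\right) + d{\left(Y \right)} = \left(\frac{1}{2 \left(-133\right)} + \left(71 - -147\right)\right) + 23 \cdot 1 = \left(\frac{1}{2} \left(- \frac{1}{133}\right) + \left(71 + 147\right)\right) + 23 = \left(- \frac{1}{266} + 218\right) + 23 = \frac{57987}{266} + 23 = \frac{64105}{266}$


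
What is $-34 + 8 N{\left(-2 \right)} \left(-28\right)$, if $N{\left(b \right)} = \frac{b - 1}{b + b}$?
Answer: $-202$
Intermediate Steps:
$N{\left(b \right)} = \frac{-1 + b}{2 b}$
$-34 + 8 N{\left(-2 \right)} \left(-28\right) = -34 + 8 \frac{-1 - 2}{2 \left(-2\right)} \left(-28\right) = -34 + 8 \cdot \frac{1}{2} \left(- \frac{1}{2}\right) \left(-3\right) \left(-28\right) = -34 + 8 \cdot \frac{3}{4} \left(-28\right) = -34 + 6 \left(-28\right) = -34 - 168 = -202$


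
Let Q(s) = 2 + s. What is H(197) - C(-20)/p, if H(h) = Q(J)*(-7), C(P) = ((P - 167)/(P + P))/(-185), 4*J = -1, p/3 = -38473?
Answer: -10462732537/854100600 ≈ -12.250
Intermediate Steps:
p = -115419 (p = 3*(-38473) = -115419)
J = -¼ (J = (¼)*(-1) = -¼ ≈ -0.25000)
C(P) = -(-167 + P)/(370*P) (C(P) = ((-167 + P)/((2*P)))*(-1/185) = ((-167 + P)*(1/(2*P)))*(-1/185) = ((-167 + P)/(2*P))*(-1/185) = -(-167 + P)/(370*P))
H(h) = -49/4 (H(h) = (2 - ¼)*(-7) = (7/4)*(-7) = -49/4)
H(197) - C(-20)/p = -49/4 - (1/370)*(167 - 1*(-20))/(-20)/(-115419) = -49/4 - (1/370)*(-1/20)*(167 + 20)*(-1)/115419 = -49/4 - (1/370)*(-1/20)*187*(-1)/115419 = -49/4 - (-187)*(-1)/(7400*115419) = -49/4 - 1*187/854100600 = -49/4 - 187/854100600 = -10462732537/854100600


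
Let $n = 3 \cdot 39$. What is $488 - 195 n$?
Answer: $-22327$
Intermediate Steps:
$n = 117$
$488 - 195 n = 488 - 22815 = -22327$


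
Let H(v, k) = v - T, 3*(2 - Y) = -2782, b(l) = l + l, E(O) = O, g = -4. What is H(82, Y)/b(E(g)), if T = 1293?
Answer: 1211/8 ≈ 151.38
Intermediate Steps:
b(l) = 2*l
Y = 2788/3 (Y = 2 - ⅓*(-2782) = 2 + 2782/3 = 2788/3 ≈ 929.33)
H(v, k) = -1293 + v (H(v, k) = v - 1*1293 = v - 1293 = -1293 + v)
H(82, Y)/b(E(g)) = (-1293 + 82)/((2*(-4))) = -1211/(-8) = -1211*(-⅛) = 1211/8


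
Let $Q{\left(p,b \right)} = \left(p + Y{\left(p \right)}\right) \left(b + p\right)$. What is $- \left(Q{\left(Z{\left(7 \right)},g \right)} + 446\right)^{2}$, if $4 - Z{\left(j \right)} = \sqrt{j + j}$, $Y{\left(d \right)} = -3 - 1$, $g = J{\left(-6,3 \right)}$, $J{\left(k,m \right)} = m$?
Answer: $-212286 + 6440 \sqrt{14} \approx -1.8819 \cdot 10^{5}$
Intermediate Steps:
$g = 3$
$Y{\left(d \right)} = -4$ ($Y{\left(d \right)} = -3 - 1 = -4$)
$Z{\left(j \right)} = 4 - \sqrt{2} \sqrt{j}$ ($Z{\left(j \right)} = 4 - \sqrt{j + j} = 4 - \sqrt{2 j} = 4 - \sqrt{2} \sqrt{j}$)
$Q{\left(p,b \right)} = \left(-4 + p\right) \left(b + p\right)$ ($Q{\left(p,b \right)} = \left(p - 4\right) \left(b + p\right) = \left(-4 + p\right) \left(b + p\right)$)
$- \left(Q{\left(Z{\left(7 \right)},g \right)} + 446\right)^{2} = - \left(\left(\left(4 - \sqrt{2} \sqrt{7}\right)^{2} - 12 - 4 \left(4 - \sqrt{2} \sqrt{7}\right) + 3 \left(4 - \sqrt{2} \sqrt{7}\right)\right) + 446\right)^{2} = - \left(\left(\left(4 - \sqrt{14}\right)^{2} - 12 - 4 \left(4 - \sqrt{14}\right) + 3 \left(4 - \sqrt{14}\right)\right) + 446\right)^{2} = - \left(\left(\left(4 - \sqrt{14}\right)^{2} - 12 - \left(16 - 4 \sqrt{14}\right) + \left(12 - 3 \sqrt{14}\right)\right) + 446\right)^{2} = - \left(\left(-16 + \sqrt{14} + \left(4 - \sqrt{14}\right)^{2}\right) + 446\right)^{2} = - \left(430 + \sqrt{14} + \left(4 - \sqrt{14}\right)^{2}\right)^{2}$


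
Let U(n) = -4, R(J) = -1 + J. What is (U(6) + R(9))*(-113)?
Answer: -452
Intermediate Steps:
(U(6) + R(9))*(-113) = (-4 + (-1 + 9))*(-113) = (-4 + 8)*(-113) = 4*(-113) = -452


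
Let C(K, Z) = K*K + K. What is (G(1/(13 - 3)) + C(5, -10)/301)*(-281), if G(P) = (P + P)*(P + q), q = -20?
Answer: 16410119/15050 ≈ 1090.4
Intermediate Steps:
G(P) = 2*P*(-20 + P) (G(P) = (P + P)*(P - 20) = (2*P)*(-20 + P) = 2*P*(-20 + P))
C(K, Z) = K + K² (C(K, Z) = K² + K = K + K²)
(G(1/(13 - 3)) + C(5, -10)/301)*(-281) = (2*(-20 + 1/(13 - 3))/(13 - 3) + (5*(1 + 5))/301)*(-281) = (2*(-20 + 1/10)/10 + (5*6)*(1/301))*(-281) = (2*(⅒)*(-20 + ⅒) + 30*(1/301))*(-281) = (2*(⅒)*(-199/10) + 30/301)*(-281) = (-199/50 + 30/301)*(-281) = -58399/15050*(-281) = 16410119/15050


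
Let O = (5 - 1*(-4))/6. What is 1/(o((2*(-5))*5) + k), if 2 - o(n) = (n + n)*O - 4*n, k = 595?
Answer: 1/547 ≈ 0.0018282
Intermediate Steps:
O = 3/2 (O = (5 + 4)*(⅙) = 9*(⅙) = 3/2 ≈ 1.5000)
o(n) = 2 + n (o(n) = 2 - ((n + n)*(3/2) - 4*n) = 2 - ((2*n)*(3/2) - 4*n) = 2 - (3*n - 4*n) = 2 - (-1)*n = 2 + n)
1/(o((2*(-5))*5) + k) = 1/((2 + (2*(-5))*5) + 595) = 1/((2 - 10*5) + 595) = 1/((2 - 50) + 595) = 1/(-48 + 595) = 1/547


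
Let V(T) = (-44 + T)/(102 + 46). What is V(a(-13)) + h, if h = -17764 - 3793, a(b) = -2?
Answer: -1595241/74 ≈ -21557.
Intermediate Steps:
h = -21557
V(T) = -11/37 + T/148 (V(T) = (-44 + T)/148 = (-44 + T)*(1/148) = -11/37 + T/148)
V(a(-13)) + h = (-11/37 + (1/148)*(-2)) - 21557 = (-11/37 - 1/74) - 21557 = -23/74 - 21557 = -1595241/74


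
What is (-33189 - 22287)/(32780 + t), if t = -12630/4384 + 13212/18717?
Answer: -2067257664/1221432869 ≈ -1.6925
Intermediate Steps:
t = -81051/37264 (t = -12630*1/4384 + 13212*(1/18717) = -6315/2192 + 12/17 = -81051/37264 ≈ -2.1750)
(-33189 - 22287)/(32780 + t) = (-33189 - 22287)/(32780 - 81051/37264) = -55476/1221432869/37264 = -55476*37264/1221432869 = -2067257664/1221432869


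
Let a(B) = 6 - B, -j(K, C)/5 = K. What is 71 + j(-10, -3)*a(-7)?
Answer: 721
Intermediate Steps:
j(K, C) = -5*K
71 + j(-10, -3)*a(-7) = 71 + (-5*(-10))*(6 - 1*(-7)) = 71 + 50*(6 + 7) = 71 + 50*13 = 71 + 650 = 721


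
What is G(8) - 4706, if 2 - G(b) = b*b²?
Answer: -5216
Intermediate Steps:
G(b) = 2 - b³ (G(b) = 2 - b*b² = 2 - b³)
G(8) - 4706 = (2 - 1*8³) - 4706 = (2 - 1*512) - 4706 = (2 - 512) - 4706 = -510 - 4706 = -5216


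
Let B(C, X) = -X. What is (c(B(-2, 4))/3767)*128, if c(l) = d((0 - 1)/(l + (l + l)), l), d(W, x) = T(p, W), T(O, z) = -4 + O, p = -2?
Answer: -768/3767 ≈ -0.20388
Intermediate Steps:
d(W, x) = -6 (d(W, x) = -4 - 2 = -6)
c(l) = -6
(c(B(-2, 4))/3767)*128 = -6/3767*128 = -768/3767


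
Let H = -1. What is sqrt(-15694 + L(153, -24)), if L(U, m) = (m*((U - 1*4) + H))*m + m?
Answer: sqrt(69530) ≈ 263.69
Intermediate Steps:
L(U, m) = m + m**2*(-5 + U) (L(U, m) = (m*((U - 1*4) - 1))*m + m = (m*((U - 4) - 1))*m + m = (m*((-4 + U) - 1))*m + m = (m*(-5 + U))*m + m = m**2*(-5 + U) + m = m + m**2*(-5 + U))
sqrt(-15694 + L(153, -24)) = sqrt(-15694 - 24*(1 - 5*(-24) + 153*(-24))) = sqrt(-15694 - 24*(1 + 120 - 3672)) = sqrt(-15694 - 24*(-3551)) = sqrt(-15694 + 85224) = sqrt(69530)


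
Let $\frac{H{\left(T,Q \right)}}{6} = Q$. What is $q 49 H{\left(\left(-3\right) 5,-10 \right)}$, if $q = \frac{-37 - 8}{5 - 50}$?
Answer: $-2940$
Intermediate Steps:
$H{\left(T,Q \right)} = 6 Q$
$q = 1$ ($q = - \frac{45}{-45} = \left(-45\right) \left(- \frac{1}{45}\right) = 1$)
$q 49 H{\left(\left(-3\right) 5,-10 \right)} = 1 \cdot 49 \cdot 6 \left(-10\right) = 49 \left(-60\right) = -2940$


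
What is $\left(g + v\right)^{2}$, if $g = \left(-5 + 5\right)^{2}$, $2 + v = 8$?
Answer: $36$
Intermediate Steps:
$v = 6$ ($v = -2 + 8 = 6$)
$g = 0$ ($g = 0^{2} = 0$)
$\left(g + v\right)^{2} = \left(0 + 6\right)^{2} = 6^{2} = 36$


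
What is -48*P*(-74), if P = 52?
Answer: 184704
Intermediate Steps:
-48*P*(-74) = -48*52*(-74) = -2496*(-74) = 184704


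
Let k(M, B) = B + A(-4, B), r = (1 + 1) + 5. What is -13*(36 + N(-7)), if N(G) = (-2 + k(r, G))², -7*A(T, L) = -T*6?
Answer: -121329/49 ≈ -2476.1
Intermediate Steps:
A(T, L) = 6*T/7 (A(T, L) = -(-T)*6/7 = -(-6)*T/7 = 6*T/7)
r = 7 (r = 2 + 5 = 7)
k(M, B) = -24/7 + B (k(M, B) = B + (6/7)*(-4) = B - 24/7 = -24/7 + B)
N(G) = (-38/7 + G)² (N(G) = (-2 + (-24/7 + G))² = (-38/7 + G)²)
-13*(36 + N(-7)) = -13*(36 + (-38 + 7*(-7))²/49) = -13*(36 + (-38 - 49)²/49) = -13*(36 + (1/49)*(-87)²) = -13*(36 + (1/49)*7569) = -13*(36 + 7569/49) = -13*9333/49 = -121329/49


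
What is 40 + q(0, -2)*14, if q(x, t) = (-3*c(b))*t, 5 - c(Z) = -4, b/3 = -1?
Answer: 796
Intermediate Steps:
b = -3 (b = 3*(-1) = -3)
c(Z) = 9 (c(Z) = 5 - 1*(-4) = 5 + 4 = 9)
q(x, t) = -27*t (q(x, t) = (-3*9)*t = -27*t)
40 + q(0, -2)*14 = 40 - 27*(-2)*14 = 40 + 54*14 = 40 + 756 = 796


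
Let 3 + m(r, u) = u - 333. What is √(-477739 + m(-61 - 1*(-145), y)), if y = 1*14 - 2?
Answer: I*√478063 ≈ 691.42*I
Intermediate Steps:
y = 12 (y = 14 - 2 = 12)
m(r, u) = -336 + u (m(r, u) = -3 + (u - 333) = -3 + (-333 + u) = -336 + u)
√(-477739 + m(-61 - 1*(-145), y)) = √(-477739 + (-336 + 12)) = √(-477739 - 324) = √(-478063) = I*√478063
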